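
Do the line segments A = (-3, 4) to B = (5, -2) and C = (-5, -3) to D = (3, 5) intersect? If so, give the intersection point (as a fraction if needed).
Yes; intersection at (-1/7, 13/7) (t = 5/14 on AB, s = 17/28 on CD)

Parametrize AB as A + t(B − A) = (-3 + 8 t, 4 + -6 t) and CD as C + s(D − C) = (-5 + 8 s, -3 + 8 s). Solve the linear system for (t, s). Determinant = -112 ≠ 0, so a unique intersection of the containing lines exists. Solution: t = 5/14, s = 17/28 — both in [0, 1], so the segments cross. Intersection point: (-1/7, 13/7).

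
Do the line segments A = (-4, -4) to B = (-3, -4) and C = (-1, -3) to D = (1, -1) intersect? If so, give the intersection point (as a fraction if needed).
No (intersection of containing lines falls outside at least one segment)

Parametrize and solve: t = 2, s = -1/2. At least one of these is outside [0, 1], so the segments do not intersect.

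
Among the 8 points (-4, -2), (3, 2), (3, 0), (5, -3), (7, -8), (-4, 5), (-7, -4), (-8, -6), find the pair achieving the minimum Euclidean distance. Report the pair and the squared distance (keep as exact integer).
Pair = ((3, 2), (3, 0)); squared distance = 4

Compute all C(8, 2) = 28 pairwise squared distances (x_i − x_j)² + (y_i − y_j)². The minimum is 4, attained by the pair ((3, 2), (3, 0)).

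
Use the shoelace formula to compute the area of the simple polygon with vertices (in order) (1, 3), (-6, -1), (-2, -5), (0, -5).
Area = 30

Shoelace formula: Area = (1/2) |Σ_i (x_i · y_{i+1} − x_{i+1} · y_i)| (indices mod n). Compute each cross term:
  (1)(-1) − (-6)(3) = 17
  (-6)(-5) − (-2)(-1) = 28
  (-2)(-5) − (0)(-5) = 10
  (0)(3) − (1)(-5) = 5
Sum = 60, so (signed) Area = 60/2 = 30, |Area| = 30.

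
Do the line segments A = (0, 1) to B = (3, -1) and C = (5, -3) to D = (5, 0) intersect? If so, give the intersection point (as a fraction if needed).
No (intersection of containing lines falls outside at least one segment)

Parametrize and solve: t = 5/3, s = 2/9. At least one of these is outside [0, 1], so the segments do not intersect.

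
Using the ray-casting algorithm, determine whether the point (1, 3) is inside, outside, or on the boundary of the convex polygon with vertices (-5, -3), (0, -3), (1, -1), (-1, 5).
The point (1, 3) lies strictly outside the polygon

Cast a horizontal ray to the right from the query point and count how many polygon edges it crosses (each edge strictly once or zero times, handled with the usual half-open convention). 
Parity of crossings → even ⇒ outside.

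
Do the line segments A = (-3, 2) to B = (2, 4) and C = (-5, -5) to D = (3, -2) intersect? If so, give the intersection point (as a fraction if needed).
No (intersection of containing lines falls outside at least one segment)

Parametrize and solve: t = -50, s = -31. At least one of these is outside [0, 1], so the segments do not intersect.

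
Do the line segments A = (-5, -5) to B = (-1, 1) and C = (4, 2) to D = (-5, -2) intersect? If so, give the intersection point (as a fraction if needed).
Yes; intersection at (-41/19, -14/19) (t = 27/38 on AB, s = 13/19 on CD)

Parametrize AB as A + t(B − A) = (-5 + 4 t, -5 + 6 t) and CD as C + s(D − C) = (4 + -9 s, 2 + -4 s). Solve the linear system for (t, s). Determinant = -38 ≠ 0, so a unique intersection of the containing lines exists. Solution: t = 27/38, s = 13/19 — both in [0, 1], so the segments cross. Intersection point: (-41/19, -14/19).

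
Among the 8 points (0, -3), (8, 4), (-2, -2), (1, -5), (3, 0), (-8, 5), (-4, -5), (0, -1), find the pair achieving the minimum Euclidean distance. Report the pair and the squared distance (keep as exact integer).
Pair = ((0, -3), (0, -1)); squared distance = 4

Compute all C(8, 2) = 28 pairwise squared distances (x_i − x_j)² + (y_i − y_j)². The minimum is 4, attained by the pair ((0, -3), (0, -1)).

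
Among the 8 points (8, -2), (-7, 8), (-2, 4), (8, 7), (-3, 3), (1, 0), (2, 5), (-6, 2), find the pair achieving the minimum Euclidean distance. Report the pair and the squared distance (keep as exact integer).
Pair = ((-2, 4), (-3, 3)); squared distance = 2

Compute all C(8, 2) = 28 pairwise squared distances (x_i − x_j)² + (y_i − y_j)². The minimum is 2, attained by the pair ((-2, 4), (-3, 3)).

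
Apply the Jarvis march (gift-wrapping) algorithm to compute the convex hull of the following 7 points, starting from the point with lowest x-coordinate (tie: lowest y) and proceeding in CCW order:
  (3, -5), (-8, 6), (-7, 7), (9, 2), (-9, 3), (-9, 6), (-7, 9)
Hull (CCW) = [(-9, 3), (3, -5), (9, 2), (-7, 9), (-9, 6)]

Jarvis march: at each step, from the current hull vertex p, select the next vertex q as the point such that every other point lies strictly to the left of (or on) the directed line p → q. (Equivalently: for every other point r, the cross product (q − p) × (r − p) ≥ 0.)
Starting point (lowest x, tie lowest y): (-9, 3). Wrap until returning to start. Resulting hull: (-9, 3), (3, -5), (9, 2), (-7, 9), (-9, 6).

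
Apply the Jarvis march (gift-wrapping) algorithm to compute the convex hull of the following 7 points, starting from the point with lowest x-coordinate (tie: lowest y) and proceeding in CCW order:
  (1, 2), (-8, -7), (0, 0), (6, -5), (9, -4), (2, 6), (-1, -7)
Hull (CCW) = [(-8, -7), (-1, -7), (6, -5), (9, -4), (2, 6)]

Jarvis march: at each step, from the current hull vertex p, select the next vertex q as the point such that every other point lies strictly to the left of (or on) the directed line p → q. (Equivalently: for every other point r, the cross product (q − p) × (r − p) ≥ 0.)
Starting point (lowest x, tie lowest y): (-8, -7). Wrap until returning to start. Resulting hull: (-8, -7), (-1, -7), (6, -5), (9, -4), (2, 6).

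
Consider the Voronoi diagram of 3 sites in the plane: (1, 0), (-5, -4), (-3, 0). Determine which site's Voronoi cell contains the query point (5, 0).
Nearest site = (1, 0)

The Voronoi cell of site s contains exactly those query points closer to s than to any other site. Compute squared distances from q = (5, 0) to each site:
  (1 − 5)² + (0 − 0)² = 16
  (-3 − 5)² + (0 − 0)² = 64
  (-5 − 5)² + (-4 − 0)² = 116
Minimum is attained by (1, 0), so q lies in its Voronoi cell.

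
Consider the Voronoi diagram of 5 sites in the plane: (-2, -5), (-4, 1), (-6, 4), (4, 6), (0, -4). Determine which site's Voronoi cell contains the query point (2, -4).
Nearest site = (0, -4)

The Voronoi cell of site s contains exactly those query points closer to s than to any other site. Compute squared distances from q = (2, -4) to each site:
  (0 − 2)² + (-4 − -4)² = 4
  (-2 − 2)² + (-5 − -4)² = 17
  (-4 − 2)² + (1 − -4)² = 61
  (4 − 2)² + (6 − -4)² = 104
  (-6 − 2)² + (4 − -4)² = 128
Minimum is attained by (0, -4), so q lies in its Voronoi cell.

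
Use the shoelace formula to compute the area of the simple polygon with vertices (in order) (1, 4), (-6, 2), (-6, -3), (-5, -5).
Area = 28

Shoelace formula: Area = (1/2) |Σ_i (x_i · y_{i+1} − x_{i+1} · y_i)| (indices mod n). Compute each cross term:
  (1)(2) − (-6)(4) = 26
  (-6)(-3) − (-6)(2) = 30
  (-6)(-5) − (-5)(-3) = 15
  (-5)(4) − (1)(-5) = -15
Sum = 56, so (signed) Area = 56/2 = 28, |Area| = 28.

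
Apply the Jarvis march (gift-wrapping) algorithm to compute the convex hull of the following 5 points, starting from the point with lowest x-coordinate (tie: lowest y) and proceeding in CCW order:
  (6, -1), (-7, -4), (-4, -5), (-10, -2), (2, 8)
Hull (CCW) = [(-10, -2), (-7, -4), (-4, -5), (6, -1), (2, 8)]

Jarvis march: at each step, from the current hull vertex p, select the next vertex q as the point such that every other point lies strictly to the left of (or on) the directed line p → q. (Equivalently: for every other point r, the cross product (q − p) × (r − p) ≥ 0.)
Starting point (lowest x, tie lowest y): (-10, -2). Wrap until returning to start. Resulting hull: (-10, -2), (-7, -4), (-4, -5), (6, -1), (2, 8).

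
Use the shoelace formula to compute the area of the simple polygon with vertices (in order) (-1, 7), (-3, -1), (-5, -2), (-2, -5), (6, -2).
Area = 59

Shoelace formula: Area = (1/2) |Σ_i (x_i · y_{i+1} − x_{i+1} · y_i)| (indices mod n). Compute each cross term:
  (-1)(-1) − (-3)(7) = 22
  (-3)(-2) − (-5)(-1) = 1
  (-5)(-5) − (-2)(-2) = 21
  (-2)(-2) − (6)(-5) = 34
  (6)(7) − (-1)(-2) = 40
Sum = 118, so (signed) Area = 118/2 = 59, |Area| = 59.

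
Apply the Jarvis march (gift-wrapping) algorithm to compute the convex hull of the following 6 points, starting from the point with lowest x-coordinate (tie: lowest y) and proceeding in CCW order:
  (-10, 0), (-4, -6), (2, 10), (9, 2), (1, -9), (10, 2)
Hull (CCW) = [(-10, 0), (-4, -6), (1, -9), (10, 2), (2, 10)]

Jarvis march: at each step, from the current hull vertex p, select the next vertex q as the point such that every other point lies strictly to the left of (or on) the directed line p → q. (Equivalently: for every other point r, the cross product (q − p) × (r − p) ≥ 0.)
Starting point (lowest x, tie lowest y): (-10, 0). Wrap until returning to start. Resulting hull: (-10, 0), (-4, -6), (1, -9), (10, 2), (2, 10).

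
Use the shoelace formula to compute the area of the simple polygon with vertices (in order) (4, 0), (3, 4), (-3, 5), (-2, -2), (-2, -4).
Area = 79/2

Shoelace formula: Area = (1/2) |Σ_i (x_i · y_{i+1} − x_{i+1} · y_i)| (indices mod n). Compute each cross term:
  (4)(4) − (3)(0) = 16
  (3)(5) − (-3)(4) = 27
  (-3)(-2) − (-2)(5) = 16
  (-2)(-4) − (-2)(-2) = 4
  (-2)(0) − (4)(-4) = 16
Sum = 79, so (signed) Area = 79/2 = 79/2, |Area| = 79/2.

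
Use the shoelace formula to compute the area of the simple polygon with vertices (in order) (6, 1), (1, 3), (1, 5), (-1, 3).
Area = 4

Shoelace formula: Area = (1/2) |Σ_i (x_i · y_{i+1} − x_{i+1} · y_i)| (indices mod n). Compute each cross term:
  (6)(3) − (1)(1) = 17
  (1)(5) − (1)(3) = 2
  (1)(3) − (-1)(5) = 8
  (-1)(1) − (6)(3) = -19
Sum = 8, so (signed) Area = 8/2 = 4, |Area| = 4.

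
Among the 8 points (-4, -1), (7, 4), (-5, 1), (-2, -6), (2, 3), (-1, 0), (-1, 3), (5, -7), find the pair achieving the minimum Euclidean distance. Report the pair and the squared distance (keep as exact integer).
Pair = ((-4, -1), (-5, 1)); squared distance = 5

Compute all C(8, 2) = 28 pairwise squared distances (x_i − x_j)² + (y_i − y_j)². The minimum is 5, attained by the pair ((-4, -1), (-5, 1)).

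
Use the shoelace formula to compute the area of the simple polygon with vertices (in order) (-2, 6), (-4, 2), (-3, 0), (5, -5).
Area = 61/2

Shoelace formula: Area = (1/2) |Σ_i (x_i · y_{i+1} − x_{i+1} · y_i)| (indices mod n). Compute each cross term:
  (-2)(2) − (-4)(6) = 20
  (-4)(0) − (-3)(2) = 6
  (-3)(-5) − (5)(0) = 15
  (5)(6) − (-2)(-5) = 20
Sum = 61, so (signed) Area = 61/2 = 61/2, |Area| = 61/2.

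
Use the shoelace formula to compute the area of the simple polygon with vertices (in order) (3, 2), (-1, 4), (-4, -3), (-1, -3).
Area = 49/2

Shoelace formula: Area = (1/2) |Σ_i (x_i · y_{i+1} − x_{i+1} · y_i)| (indices mod n). Compute each cross term:
  (3)(4) − (-1)(2) = 14
  (-1)(-3) − (-4)(4) = 19
  (-4)(-3) − (-1)(-3) = 9
  (-1)(2) − (3)(-3) = 7
Sum = 49, so (signed) Area = 49/2 = 49/2, |Area| = 49/2.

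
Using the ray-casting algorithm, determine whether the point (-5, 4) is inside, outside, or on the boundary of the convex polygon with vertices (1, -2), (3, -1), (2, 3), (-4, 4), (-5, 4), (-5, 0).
The point (-5, 4) lies on the polygon boundary

Boundary check: the query satisfies the collinearity and bounding-box conditions for some polygon edge, so it lies exactly on the boundary.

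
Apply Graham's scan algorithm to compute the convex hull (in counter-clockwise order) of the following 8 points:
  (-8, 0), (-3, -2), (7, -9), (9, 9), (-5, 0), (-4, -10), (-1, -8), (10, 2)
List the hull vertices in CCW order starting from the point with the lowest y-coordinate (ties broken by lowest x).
Hull (CCW) = [(-4, -10), (7, -9), (10, 2), (9, 9), (-8, 0)]

Graham scan procedure:
  1. Find the pivot p₀ = point with lowest y (tie → lowest x): (-4, -10).
  2. Sort the remaining points by polar angle around p₀.
  3. Walk through sorted points, maintaining a stack; pop the top while the last three entries make a non-left turn (cross product ≤ 0).
  4. Final stack is the convex hull in CCW order: (-4, -10), (7, -9), (10, 2), (9, 9), (-8, 0).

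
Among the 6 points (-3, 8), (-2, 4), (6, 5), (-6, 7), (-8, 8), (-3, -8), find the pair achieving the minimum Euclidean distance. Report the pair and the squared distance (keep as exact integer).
Pair = ((-6, 7), (-8, 8)); squared distance = 5

Compute all C(6, 2) = 15 pairwise squared distances (x_i − x_j)² + (y_i − y_j)². The minimum is 5, attained by the pair ((-6, 7), (-8, 8)).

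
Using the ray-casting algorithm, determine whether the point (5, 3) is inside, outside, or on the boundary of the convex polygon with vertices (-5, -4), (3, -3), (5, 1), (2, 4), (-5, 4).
The point (5, 3) lies strictly outside the polygon

Cast a horizontal ray to the right from the query point and count how many polygon edges it crosses (each edge strictly once or zero times, handled with the usual half-open convention). 
Parity of crossings → even ⇒ outside.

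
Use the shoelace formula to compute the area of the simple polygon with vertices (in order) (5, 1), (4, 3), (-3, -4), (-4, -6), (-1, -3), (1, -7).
Area = 29

Shoelace formula: Area = (1/2) |Σ_i (x_i · y_{i+1} − x_{i+1} · y_i)| (indices mod n). Compute each cross term:
  (5)(3) − (4)(1) = 11
  (4)(-4) − (-3)(3) = -7
  (-3)(-6) − (-4)(-4) = 2
  (-4)(-3) − (-1)(-6) = 6
  (-1)(-7) − (1)(-3) = 10
  (1)(1) − (5)(-7) = 36
Sum = 58, so (signed) Area = 58/2 = 29, |Area| = 29.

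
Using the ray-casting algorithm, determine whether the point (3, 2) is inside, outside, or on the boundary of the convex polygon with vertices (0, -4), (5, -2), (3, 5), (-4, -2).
The point (3, 2) lies strictly inside the polygon

Cast a horizontal ray to the right from the query point and count how many polygon edges it crosses (each edge strictly once or zero times, handled with the usual half-open convention). 
Parity of crossings → odd ⇒ inside.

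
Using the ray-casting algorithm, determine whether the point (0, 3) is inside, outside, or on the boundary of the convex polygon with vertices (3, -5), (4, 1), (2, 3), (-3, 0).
The point (0, 3) lies strictly outside the polygon

Cast a horizontal ray to the right from the query point and count how many polygon edges it crosses (each edge strictly once or zero times, handled with the usual half-open convention). 
Parity of crossings → even ⇒ outside.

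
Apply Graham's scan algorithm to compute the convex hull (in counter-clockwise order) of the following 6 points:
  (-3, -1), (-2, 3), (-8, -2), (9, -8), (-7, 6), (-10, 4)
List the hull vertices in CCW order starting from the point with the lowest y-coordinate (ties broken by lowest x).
Hull (CCW) = [(9, -8), (-2, 3), (-7, 6), (-10, 4), (-8, -2)]

Graham scan procedure:
  1. Find the pivot p₀ = point with lowest y (tie → lowest x): (9, -8).
  2. Sort the remaining points by polar angle around p₀.
  3. Walk through sorted points, maintaining a stack; pop the top while the last three entries make a non-left turn (cross product ≤ 0).
  4. Final stack is the convex hull in CCW order: (9, -8), (-2, 3), (-7, 6), (-10, 4), (-8, -2).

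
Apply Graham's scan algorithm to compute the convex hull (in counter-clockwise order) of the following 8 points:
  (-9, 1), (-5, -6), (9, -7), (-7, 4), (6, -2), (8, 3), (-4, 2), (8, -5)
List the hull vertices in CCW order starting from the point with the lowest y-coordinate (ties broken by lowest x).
Hull (CCW) = [(9, -7), (8, 3), (-7, 4), (-9, 1), (-5, -6)]

Graham scan procedure:
  1. Find the pivot p₀ = point with lowest y (tie → lowest x): (9, -7).
  2. Sort the remaining points by polar angle around p₀.
  3. Walk through sorted points, maintaining a stack; pop the top while the last three entries make a non-left turn (cross product ≤ 0).
  4. Final stack is the convex hull in CCW order: (9, -7), (8, 3), (-7, 4), (-9, 1), (-5, -6).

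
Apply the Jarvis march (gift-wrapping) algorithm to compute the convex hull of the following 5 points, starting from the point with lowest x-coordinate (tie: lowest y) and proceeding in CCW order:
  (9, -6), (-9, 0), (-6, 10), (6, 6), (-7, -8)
Hull (CCW) = [(-9, 0), (-7, -8), (9, -6), (6, 6), (-6, 10)]

Jarvis march: at each step, from the current hull vertex p, select the next vertex q as the point such that every other point lies strictly to the left of (or on) the directed line p → q. (Equivalently: for every other point r, the cross product (q − p) × (r − p) ≥ 0.)
Starting point (lowest x, tie lowest y): (-9, 0). Wrap until returning to start. Resulting hull: (-9, 0), (-7, -8), (9, -6), (6, 6), (-6, 10).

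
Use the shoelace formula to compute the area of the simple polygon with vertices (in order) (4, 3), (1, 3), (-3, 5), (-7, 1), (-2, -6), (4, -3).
Area = 153/2

Shoelace formula: Area = (1/2) |Σ_i (x_i · y_{i+1} − x_{i+1} · y_i)| (indices mod n). Compute each cross term:
  (4)(3) − (1)(3) = 9
  (1)(5) − (-3)(3) = 14
  (-3)(1) − (-7)(5) = 32
  (-7)(-6) − (-2)(1) = 44
  (-2)(-3) − (4)(-6) = 30
  (4)(3) − (4)(-3) = 24
Sum = 153, so (signed) Area = 153/2 = 153/2, |Area| = 153/2.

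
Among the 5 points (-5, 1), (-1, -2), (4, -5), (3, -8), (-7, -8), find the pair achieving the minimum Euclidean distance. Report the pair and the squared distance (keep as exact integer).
Pair = ((4, -5), (3, -8)); squared distance = 10

Compute all C(5, 2) = 10 pairwise squared distances (x_i − x_j)² + (y_i − y_j)². The minimum is 10, attained by the pair ((4, -5), (3, -8)).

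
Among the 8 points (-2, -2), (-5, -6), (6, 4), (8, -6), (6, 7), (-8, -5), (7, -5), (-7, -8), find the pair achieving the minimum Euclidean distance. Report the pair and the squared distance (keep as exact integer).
Pair = ((8, -6), (7, -5)); squared distance = 2

Compute all C(8, 2) = 28 pairwise squared distances (x_i − x_j)² + (y_i − y_j)². The minimum is 2, attained by the pair ((8, -6), (7, -5)).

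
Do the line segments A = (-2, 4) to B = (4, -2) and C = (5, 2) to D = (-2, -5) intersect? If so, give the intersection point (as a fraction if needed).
Yes; intersection at (5/2, -1/2) (t = 3/4 on AB, s = 5/14 on CD)

Parametrize AB as A + t(B − A) = (-2 + 6 t, 4 + -6 t) and CD as C + s(D − C) = (5 + -7 s, 2 + -7 s). Solve the linear system for (t, s). Determinant = 84 ≠ 0, so a unique intersection of the containing lines exists. Solution: t = 3/4, s = 5/14 — both in [0, 1], so the segments cross. Intersection point: (5/2, -1/2).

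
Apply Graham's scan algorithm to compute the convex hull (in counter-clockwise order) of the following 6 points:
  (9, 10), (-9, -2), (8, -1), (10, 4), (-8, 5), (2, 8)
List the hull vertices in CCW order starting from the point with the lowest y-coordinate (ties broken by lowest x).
Hull (CCW) = [(-9, -2), (8, -1), (10, 4), (9, 10), (2, 8), (-8, 5)]

Graham scan procedure:
  1. Find the pivot p₀ = point with lowest y (tie → lowest x): (-9, -2).
  2. Sort the remaining points by polar angle around p₀.
  3. Walk through sorted points, maintaining a stack; pop the top while the last three entries make a non-left turn (cross product ≤ 0).
  4. Final stack is the convex hull in CCW order: (-9, -2), (8, -1), (10, 4), (9, 10), (2, 8), (-8, 5).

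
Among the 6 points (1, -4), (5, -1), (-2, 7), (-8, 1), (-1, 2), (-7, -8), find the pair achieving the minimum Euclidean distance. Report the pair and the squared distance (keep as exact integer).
Pair = ((1, -4), (5, -1)); squared distance = 25

Compute all C(6, 2) = 15 pairwise squared distances (x_i − x_j)² + (y_i − y_j)². The minimum is 25, attained by the pair ((1, -4), (5, -1)).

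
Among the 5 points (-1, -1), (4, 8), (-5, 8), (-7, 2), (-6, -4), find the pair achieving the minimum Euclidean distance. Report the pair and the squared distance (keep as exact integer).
Pair = ((-1, -1), (-6, -4)); squared distance = 34

Compute all C(5, 2) = 10 pairwise squared distances (x_i − x_j)² + (y_i − y_j)². The minimum is 34, attained by the pair ((-1, -1), (-6, -4)).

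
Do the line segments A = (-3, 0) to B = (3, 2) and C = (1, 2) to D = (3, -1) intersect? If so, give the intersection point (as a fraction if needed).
Yes; intersection at (15/11, 16/11) (t = 8/11 on AB, s = 2/11 on CD)

Parametrize AB as A + t(B − A) = (-3 + 6 t, 0 + 2 t) and CD as C + s(D − C) = (1 + 2 s, 2 + -3 s). Solve the linear system for (t, s). Determinant = 22 ≠ 0, so a unique intersection of the containing lines exists. Solution: t = 8/11, s = 2/11 — both in [0, 1], so the segments cross. Intersection point: (15/11, 16/11).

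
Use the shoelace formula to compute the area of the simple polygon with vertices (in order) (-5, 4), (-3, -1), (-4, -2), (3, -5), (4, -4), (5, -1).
Area = 42

Shoelace formula: Area = (1/2) |Σ_i (x_i · y_{i+1} − x_{i+1} · y_i)| (indices mod n). Compute each cross term:
  (-5)(-1) − (-3)(4) = 17
  (-3)(-2) − (-4)(-1) = 2
  (-4)(-5) − (3)(-2) = 26
  (3)(-4) − (4)(-5) = 8
  (4)(-1) − (5)(-4) = 16
  (5)(4) − (-5)(-1) = 15
Sum = 84, so (signed) Area = 84/2 = 42, |Area| = 42.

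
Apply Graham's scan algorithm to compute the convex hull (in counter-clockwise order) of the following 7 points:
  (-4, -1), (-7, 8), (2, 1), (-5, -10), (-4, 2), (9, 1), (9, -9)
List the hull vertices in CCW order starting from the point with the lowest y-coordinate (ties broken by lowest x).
Hull (CCW) = [(-5, -10), (9, -9), (9, 1), (-7, 8)]

Graham scan procedure:
  1. Find the pivot p₀ = point with lowest y (tie → lowest x): (-5, -10).
  2. Sort the remaining points by polar angle around p₀.
  3. Walk through sorted points, maintaining a stack; pop the top while the last three entries make a non-left turn (cross product ≤ 0).
  4. Final stack is the convex hull in CCW order: (-5, -10), (9, -9), (9, 1), (-7, 8).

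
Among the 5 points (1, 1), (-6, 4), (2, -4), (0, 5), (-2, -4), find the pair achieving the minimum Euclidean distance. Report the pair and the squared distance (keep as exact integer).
Pair = ((2, -4), (-2, -4)); squared distance = 16

Compute all C(5, 2) = 10 pairwise squared distances (x_i − x_j)² + (y_i − y_j)². The minimum is 16, attained by the pair ((2, -4), (-2, -4)).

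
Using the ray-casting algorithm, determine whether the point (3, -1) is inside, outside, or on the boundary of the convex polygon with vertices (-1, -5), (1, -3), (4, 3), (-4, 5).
The point (3, -1) lies strictly outside the polygon

Cast a horizontal ray to the right from the query point and count how many polygon edges it crosses (each edge strictly once or zero times, handled with the usual half-open convention). 
Parity of crossings → even ⇒ outside.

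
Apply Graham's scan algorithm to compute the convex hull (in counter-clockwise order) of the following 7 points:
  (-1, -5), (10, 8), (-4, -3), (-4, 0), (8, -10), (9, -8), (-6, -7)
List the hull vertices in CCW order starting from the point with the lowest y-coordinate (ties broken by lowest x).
Hull (CCW) = [(8, -10), (9, -8), (10, 8), (-4, 0), (-6, -7)]

Graham scan procedure:
  1. Find the pivot p₀ = point with lowest y (tie → lowest x): (8, -10).
  2. Sort the remaining points by polar angle around p₀.
  3. Walk through sorted points, maintaining a stack; pop the top while the last three entries make a non-left turn (cross product ≤ 0).
  4. Final stack is the convex hull in CCW order: (8, -10), (9, -8), (10, 8), (-4, 0), (-6, -7).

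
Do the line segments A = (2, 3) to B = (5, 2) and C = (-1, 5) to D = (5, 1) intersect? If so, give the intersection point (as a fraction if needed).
Yes; intersection at (2, 3) (t = 0 on AB, s = 1/2 on CD)

Parametrize AB as A + t(B − A) = (2 + 3 t, 3 + -1 t) and CD as C + s(D − C) = (-1 + 6 s, 5 + -4 s). Solve the linear system for (t, s). Determinant = 6 ≠ 0, so a unique intersection of the containing lines exists. Solution: t = 0, s = 1/2 — both in [0, 1], so the segments cross. Intersection point: (2, 3).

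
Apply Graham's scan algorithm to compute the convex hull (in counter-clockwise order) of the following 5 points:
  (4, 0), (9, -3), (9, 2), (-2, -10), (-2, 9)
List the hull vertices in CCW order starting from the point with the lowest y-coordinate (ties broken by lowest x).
Hull (CCW) = [(-2, -10), (9, -3), (9, 2), (-2, 9)]

Graham scan procedure:
  1. Find the pivot p₀ = point with lowest y (tie → lowest x): (-2, -10).
  2. Sort the remaining points by polar angle around p₀.
  3. Walk through sorted points, maintaining a stack; pop the top while the last three entries make a non-left turn (cross product ≤ 0).
  4. Final stack is the convex hull in CCW order: (-2, -10), (9, -3), (9, 2), (-2, 9).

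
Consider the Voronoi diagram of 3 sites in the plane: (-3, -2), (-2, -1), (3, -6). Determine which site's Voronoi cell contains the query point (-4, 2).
Nearest site = (-2, -1)

The Voronoi cell of site s contains exactly those query points closer to s than to any other site. Compute squared distances from q = (-4, 2) to each site:
  (-2 − -4)² + (-1 − 2)² = 13
  (-3 − -4)² + (-2 − 2)² = 17
  (3 − -4)² + (-6 − 2)² = 113
Minimum is attained by (-2, -1), so q lies in its Voronoi cell.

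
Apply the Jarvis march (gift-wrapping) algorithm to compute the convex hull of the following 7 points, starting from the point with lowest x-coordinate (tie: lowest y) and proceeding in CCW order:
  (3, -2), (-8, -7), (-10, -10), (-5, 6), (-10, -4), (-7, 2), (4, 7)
Hull (CCW) = [(-10, -10), (3, -2), (4, 7), (-5, 6), (-10, -4)]

Jarvis march: at each step, from the current hull vertex p, select the next vertex q as the point such that every other point lies strictly to the left of (or on) the directed line p → q. (Equivalently: for every other point r, the cross product (q − p) × (r − p) ≥ 0.)
Starting point (lowest x, tie lowest y): (-10, -10). Wrap until returning to start. Resulting hull: (-10, -10), (3, -2), (4, 7), (-5, 6), (-10, -4).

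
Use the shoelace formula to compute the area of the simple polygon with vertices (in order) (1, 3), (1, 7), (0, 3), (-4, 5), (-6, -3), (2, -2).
Area = 87/2

Shoelace formula: Area = (1/2) |Σ_i (x_i · y_{i+1} − x_{i+1} · y_i)| (indices mod n). Compute each cross term:
  (1)(7) − (1)(3) = 4
  (1)(3) − (0)(7) = 3
  (0)(5) − (-4)(3) = 12
  (-4)(-3) − (-6)(5) = 42
  (-6)(-2) − (2)(-3) = 18
  (2)(3) − (1)(-2) = 8
Sum = 87, so (signed) Area = 87/2 = 87/2, |Area| = 87/2.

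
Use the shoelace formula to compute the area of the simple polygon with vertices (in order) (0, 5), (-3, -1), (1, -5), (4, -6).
Area = 65/2

Shoelace formula: Area = (1/2) |Σ_i (x_i · y_{i+1} − x_{i+1} · y_i)| (indices mod n). Compute each cross term:
  (0)(-1) − (-3)(5) = 15
  (-3)(-5) − (1)(-1) = 16
  (1)(-6) − (4)(-5) = 14
  (4)(5) − (0)(-6) = 20
Sum = 65, so (signed) Area = 65/2 = 65/2, |Area| = 65/2.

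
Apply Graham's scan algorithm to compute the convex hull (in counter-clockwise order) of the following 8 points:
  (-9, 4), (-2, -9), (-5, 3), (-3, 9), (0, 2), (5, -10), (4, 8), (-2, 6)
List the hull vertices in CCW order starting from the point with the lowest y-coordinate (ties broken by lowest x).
Hull (CCW) = [(5, -10), (4, 8), (-3, 9), (-9, 4), (-2, -9)]

Graham scan procedure:
  1. Find the pivot p₀ = point with lowest y (tie → lowest x): (5, -10).
  2. Sort the remaining points by polar angle around p₀.
  3. Walk through sorted points, maintaining a stack; pop the top while the last three entries make a non-left turn (cross product ≤ 0).
  4. Final stack is the convex hull in CCW order: (5, -10), (4, 8), (-3, 9), (-9, 4), (-2, -9).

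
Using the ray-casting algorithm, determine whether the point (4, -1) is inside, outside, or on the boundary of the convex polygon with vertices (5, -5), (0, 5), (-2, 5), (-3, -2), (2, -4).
The point (4, -1) lies strictly outside the polygon

Cast a horizontal ray to the right from the query point and count how many polygon edges it crosses (each edge strictly once or zero times, handled with the usual half-open convention). 
Parity of crossings → even ⇒ outside.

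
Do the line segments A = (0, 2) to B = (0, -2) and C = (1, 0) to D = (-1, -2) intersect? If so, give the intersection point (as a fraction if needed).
Yes; intersection at (0, -1) (t = 3/4 on AB, s = 1/2 on CD)

Parametrize AB as A + t(B − A) = (0 + 0 t, 2 + -4 t) and CD as C + s(D − C) = (1 + -2 s, 0 + -2 s). Solve the linear system for (t, s). Determinant = 8 ≠ 0, so a unique intersection of the containing lines exists. Solution: t = 3/4, s = 1/2 — both in [0, 1], so the segments cross. Intersection point: (0, -1).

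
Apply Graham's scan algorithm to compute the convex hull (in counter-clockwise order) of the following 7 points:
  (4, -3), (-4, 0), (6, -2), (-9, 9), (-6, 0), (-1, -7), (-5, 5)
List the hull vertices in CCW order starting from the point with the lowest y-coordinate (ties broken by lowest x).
Hull (CCW) = [(-1, -7), (6, -2), (-9, 9), (-6, 0)]

Graham scan procedure:
  1. Find the pivot p₀ = point with lowest y (tie → lowest x): (-1, -7).
  2. Sort the remaining points by polar angle around p₀.
  3. Walk through sorted points, maintaining a stack; pop the top while the last three entries make a non-left turn (cross product ≤ 0).
  4. Final stack is the convex hull in CCW order: (-1, -7), (6, -2), (-9, 9), (-6, 0).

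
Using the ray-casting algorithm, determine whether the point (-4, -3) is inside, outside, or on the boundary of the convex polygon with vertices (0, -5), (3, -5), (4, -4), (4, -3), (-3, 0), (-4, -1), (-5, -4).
The point (-4, -3) lies strictly inside the polygon

Cast a horizontal ray to the right from the query point and count how many polygon edges it crosses (each edge strictly once or zero times, handled with the usual half-open convention). 
Parity of crossings → odd ⇒ inside.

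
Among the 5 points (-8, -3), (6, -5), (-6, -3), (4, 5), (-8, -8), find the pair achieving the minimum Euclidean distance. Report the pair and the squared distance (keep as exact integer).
Pair = ((-8, -3), (-6, -3)); squared distance = 4

Compute all C(5, 2) = 10 pairwise squared distances (x_i − x_j)² + (y_i − y_j)². The minimum is 4, attained by the pair ((-8, -3), (-6, -3)).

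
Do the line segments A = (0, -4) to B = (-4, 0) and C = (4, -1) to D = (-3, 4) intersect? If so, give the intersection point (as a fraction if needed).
No (intersection of containing lines falls outside at least one segment)

Parametrize and solve: t = 41/8, s = 7/2. At least one of these is outside [0, 1], so the segments do not intersect.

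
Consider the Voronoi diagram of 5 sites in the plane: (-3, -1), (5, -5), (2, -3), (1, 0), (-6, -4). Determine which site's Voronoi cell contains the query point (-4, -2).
Nearest site = (-3, -1)

The Voronoi cell of site s contains exactly those query points closer to s than to any other site. Compute squared distances from q = (-4, -2) to each site:
  (-3 − -4)² + (-1 − -2)² = 2
  (-6 − -4)² + (-4 − -2)² = 8
  (1 − -4)² + (0 − -2)² = 29
  (2 − -4)² + (-3 − -2)² = 37
  (5 − -4)² + (-5 − -2)² = 90
Minimum is attained by (-3, -1), so q lies in its Voronoi cell.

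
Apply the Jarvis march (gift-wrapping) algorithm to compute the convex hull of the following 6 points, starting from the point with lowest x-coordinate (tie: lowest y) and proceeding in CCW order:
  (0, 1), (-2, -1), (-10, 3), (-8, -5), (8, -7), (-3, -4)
Hull (CCW) = [(-10, 3), (-8, -5), (8, -7), (0, 1)]

Jarvis march: at each step, from the current hull vertex p, select the next vertex q as the point such that every other point lies strictly to the left of (or on) the directed line p → q. (Equivalently: for every other point r, the cross product (q − p) × (r − p) ≥ 0.)
Starting point (lowest x, tie lowest y): (-10, 3). Wrap until returning to start. Resulting hull: (-10, 3), (-8, -5), (8, -7), (0, 1).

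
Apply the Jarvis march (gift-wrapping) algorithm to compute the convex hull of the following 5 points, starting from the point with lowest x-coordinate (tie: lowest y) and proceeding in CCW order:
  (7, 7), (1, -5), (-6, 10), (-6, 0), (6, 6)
Hull (CCW) = [(-6, 0), (1, -5), (7, 7), (-6, 10)]

Jarvis march: at each step, from the current hull vertex p, select the next vertex q as the point such that every other point lies strictly to the left of (or on) the directed line p → q. (Equivalently: for every other point r, the cross product (q − p) × (r − p) ≥ 0.)
Starting point (lowest x, tie lowest y): (-6, 0). Wrap until returning to start. Resulting hull: (-6, 0), (1, -5), (7, 7), (-6, 10).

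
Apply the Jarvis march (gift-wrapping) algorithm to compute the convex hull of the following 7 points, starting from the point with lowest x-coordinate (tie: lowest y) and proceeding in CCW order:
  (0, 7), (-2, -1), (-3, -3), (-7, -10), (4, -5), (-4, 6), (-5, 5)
Hull (CCW) = [(-7, -10), (4, -5), (0, 7), (-4, 6), (-5, 5)]

Jarvis march: at each step, from the current hull vertex p, select the next vertex q as the point such that every other point lies strictly to the left of (or on) the directed line p → q. (Equivalently: for every other point r, the cross product (q − p) × (r − p) ≥ 0.)
Starting point (lowest x, tie lowest y): (-7, -10). Wrap until returning to start. Resulting hull: (-7, -10), (4, -5), (0, 7), (-4, 6), (-5, 5).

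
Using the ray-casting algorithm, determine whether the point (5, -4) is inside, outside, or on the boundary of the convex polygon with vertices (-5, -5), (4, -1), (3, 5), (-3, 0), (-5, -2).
The point (5, -4) lies strictly outside the polygon

Cast a horizontal ray to the right from the query point and count how many polygon edges it crosses (each edge strictly once or zero times, handled with the usual half-open convention). 
Parity of crossings → even ⇒ outside.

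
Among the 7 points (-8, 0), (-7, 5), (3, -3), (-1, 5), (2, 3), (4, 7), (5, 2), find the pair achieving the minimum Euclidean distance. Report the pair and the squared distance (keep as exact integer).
Pair = ((2, 3), (5, 2)); squared distance = 10

Compute all C(7, 2) = 21 pairwise squared distances (x_i − x_j)² + (y_i − y_j)². The minimum is 10, attained by the pair ((2, 3), (5, 2)).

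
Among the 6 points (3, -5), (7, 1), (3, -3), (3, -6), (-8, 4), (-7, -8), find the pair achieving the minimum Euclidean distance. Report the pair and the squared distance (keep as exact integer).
Pair = ((3, -5), (3, -6)); squared distance = 1

Compute all C(6, 2) = 15 pairwise squared distances (x_i − x_j)² + (y_i − y_j)². The minimum is 1, attained by the pair ((3, -5), (3, -6)).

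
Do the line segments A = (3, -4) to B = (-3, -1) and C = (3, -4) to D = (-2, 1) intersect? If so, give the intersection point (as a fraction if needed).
Yes; intersection at (3, -4) (t = 0 on AB, s = 0 on CD)

Parametrize AB as A + t(B − A) = (3 + -6 t, -4 + 3 t) and CD as C + s(D − C) = (3 + -5 s, -4 + 5 s). Solve the linear system for (t, s). Determinant = 15 ≠ 0, so a unique intersection of the containing lines exists. Solution: t = 0, s = 0 — both in [0, 1], so the segments cross. Intersection point: (3, -4).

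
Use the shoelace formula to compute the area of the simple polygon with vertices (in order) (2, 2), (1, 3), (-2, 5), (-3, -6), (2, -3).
Area = 73/2

Shoelace formula: Area = (1/2) |Σ_i (x_i · y_{i+1} − x_{i+1} · y_i)| (indices mod n). Compute each cross term:
  (2)(3) − (1)(2) = 4
  (1)(5) − (-2)(3) = 11
  (-2)(-6) − (-3)(5) = 27
  (-3)(-3) − (2)(-6) = 21
  (2)(2) − (2)(-3) = 10
Sum = 73, so (signed) Area = 73/2 = 73/2, |Area| = 73/2.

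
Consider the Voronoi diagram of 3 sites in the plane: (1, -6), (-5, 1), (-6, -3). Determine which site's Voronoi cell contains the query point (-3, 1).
Nearest site = (-5, 1)

The Voronoi cell of site s contains exactly those query points closer to s than to any other site. Compute squared distances from q = (-3, 1) to each site:
  (-5 − -3)² + (1 − 1)² = 4
  (-6 − -3)² + (-3 − 1)² = 25
  (1 − -3)² + (-6 − 1)² = 65
Minimum is attained by (-5, 1), so q lies in its Voronoi cell.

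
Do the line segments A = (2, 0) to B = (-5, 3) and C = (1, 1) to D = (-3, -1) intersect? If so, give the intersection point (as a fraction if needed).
Yes; intersection at (5/13, 9/13) (t = 3/13 on AB, s = 2/13 on CD)

Parametrize AB as A + t(B − A) = (2 + -7 t, 0 + 3 t) and CD as C + s(D − C) = (1 + -4 s, 1 + -2 s). Solve the linear system for (t, s). Determinant = -26 ≠ 0, so a unique intersection of the containing lines exists. Solution: t = 3/13, s = 2/13 — both in [0, 1], so the segments cross. Intersection point: (5/13, 9/13).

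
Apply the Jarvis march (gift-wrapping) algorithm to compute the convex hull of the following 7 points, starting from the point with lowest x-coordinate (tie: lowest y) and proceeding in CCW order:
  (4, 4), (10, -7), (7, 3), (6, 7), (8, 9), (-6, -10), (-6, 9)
Hull (CCW) = [(-6, -10), (10, -7), (8, 9), (-6, 9)]

Jarvis march: at each step, from the current hull vertex p, select the next vertex q as the point such that every other point lies strictly to the left of (or on) the directed line p → q. (Equivalently: for every other point r, the cross product (q − p) × (r − p) ≥ 0.)
Starting point (lowest x, tie lowest y): (-6, -10). Wrap until returning to start. Resulting hull: (-6, -10), (10, -7), (8, 9), (-6, 9).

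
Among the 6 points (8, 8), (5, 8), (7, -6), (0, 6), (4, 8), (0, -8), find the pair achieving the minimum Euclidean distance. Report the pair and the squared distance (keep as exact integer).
Pair = ((5, 8), (4, 8)); squared distance = 1

Compute all C(6, 2) = 15 pairwise squared distances (x_i − x_j)² + (y_i − y_j)². The minimum is 1, attained by the pair ((5, 8), (4, 8)).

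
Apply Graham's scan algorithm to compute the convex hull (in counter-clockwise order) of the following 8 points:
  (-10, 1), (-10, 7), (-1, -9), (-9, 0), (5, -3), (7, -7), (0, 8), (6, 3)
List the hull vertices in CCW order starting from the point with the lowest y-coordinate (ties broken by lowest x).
Hull (CCW) = [(-1, -9), (7, -7), (6, 3), (0, 8), (-10, 7), (-10, 1)]

Graham scan procedure:
  1. Find the pivot p₀ = point with lowest y (tie → lowest x): (-1, -9).
  2. Sort the remaining points by polar angle around p₀.
  3. Walk through sorted points, maintaining a stack; pop the top while the last three entries make a non-left turn (cross product ≤ 0).
  4. Final stack is the convex hull in CCW order: (-1, -9), (7, -7), (6, 3), (0, 8), (-10, 7), (-10, 1).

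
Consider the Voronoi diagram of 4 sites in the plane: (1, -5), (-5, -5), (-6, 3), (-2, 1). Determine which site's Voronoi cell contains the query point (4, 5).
Nearest site = (-2, 1)

The Voronoi cell of site s contains exactly those query points closer to s than to any other site. Compute squared distances from q = (4, 5) to each site:
  (-2 − 4)² + (1 − 5)² = 52
  (-6 − 4)² + (3 − 5)² = 104
  (1 − 4)² + (-5 − 5)² = 109
  (-5 − 4)² + (-5 − 5)² = 181
Minimum is attained by (-2, 1), so q lies in its Voronoi cell.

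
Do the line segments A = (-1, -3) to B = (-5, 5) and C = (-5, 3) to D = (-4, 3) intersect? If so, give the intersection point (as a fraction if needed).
Yes; intersection at (-4, 3) (t = 3/4 on AB, s = 1 on CD)

Parametrize AB as A + t(B − A) = (-1 + -4 t, -3 + 8 t) and CD as C + s(D − C) = (-5 + 1 s, 3 + 0 s). Solve the linear system for (t, s). Determinant = 8 ≠ 0, so a unique intersection of the containing lines exists. Solution: t = 3/4, s = 1 — both in [0, 1], so the segments cross. Intersection point: (-4, 3).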